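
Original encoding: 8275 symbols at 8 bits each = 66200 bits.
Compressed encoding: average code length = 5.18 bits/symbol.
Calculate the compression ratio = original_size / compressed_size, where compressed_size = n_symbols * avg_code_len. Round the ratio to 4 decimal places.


original_size = n_symbols * orig_bits = 8275 * 8 = 66200 bits
compressed_size = n_symbols * avg_code_len = 8275 * 5.18 = 42864.5 bits
ratio = original_size / compressed_size = 66200 / 42864.5 = 1.5444

Compression ratio = 1.5444


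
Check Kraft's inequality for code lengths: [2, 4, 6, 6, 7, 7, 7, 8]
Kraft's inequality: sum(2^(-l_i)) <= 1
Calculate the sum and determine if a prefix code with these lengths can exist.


Sum = 2^(-2) + 2^(-4) + 2^(-6) + 2^(-6) + 2^(-7) + 2^(-7) + 2^(-7) + 2^(-8)
    = 0.25 + 0.0625 + 0.015625 + 0.015625 + 0.0078125 + 0.0078125 + 0.0078125 + 0.00390625
    = 95/256 = 0.37109375
Since 0.37109375 <= 1, Kraft's inequality IS satisfied.
A prefix code with these lengths CAN exist.

Kraft sum = 0.37109375. Satisfied.


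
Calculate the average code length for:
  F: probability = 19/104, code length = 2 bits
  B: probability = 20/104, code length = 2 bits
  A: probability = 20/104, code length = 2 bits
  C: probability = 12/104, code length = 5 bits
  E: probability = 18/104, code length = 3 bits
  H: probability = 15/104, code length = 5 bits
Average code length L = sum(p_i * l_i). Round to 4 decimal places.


Weighted contributions p_i * l_i:
  F: (19/104) * 2 = 38/104
  B: (20/104) * 2 = 40/104
  A: (20/104) * 2 = 40/104
  C: (12/104) * 5 = 60/104
  E: (18/104) * 3 = 54/104
  H: (15/104) * 5 = 75/104
Sum = (38 + 40 + 40 + 60 + 54 + 75)/104 = 307/104

L = 307/104 = 2.9519 bits/symbol


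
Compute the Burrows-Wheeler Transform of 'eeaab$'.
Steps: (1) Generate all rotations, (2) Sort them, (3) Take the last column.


Rotations (sorted):
  0: $eeaab -> last char: b
  1: aab$ee -> last char: e
  2: ab$eea -> last char: a
  3: b$eeaa -> last char: a
  4: eaab$e -> last char: e
  5: eeaab$ -> last char: $


BWT = beaae$


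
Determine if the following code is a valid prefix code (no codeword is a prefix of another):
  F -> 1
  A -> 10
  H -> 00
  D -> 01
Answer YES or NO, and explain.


Checking each pair (does one codeword prefix another?):
  F='1' vs A='10': prefix -- VIOLATION

NO -- this is NOT a valid prefix code. F (1) is a prefix of A (10).


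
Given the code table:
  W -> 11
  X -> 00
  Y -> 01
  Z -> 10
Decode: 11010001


Decoding:
11 -> W
01 -> Y
00 -> X
01 -> Y


Result: WYXY


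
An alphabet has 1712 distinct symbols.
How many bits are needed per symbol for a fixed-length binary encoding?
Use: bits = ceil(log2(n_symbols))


log2(1712) = 10.7415
Bracket: 2^10 = 1024 < 1712 <= 2^11 = 2048
So ceil(log2(1712)) = 11

bits = ceil(log2(1712)) = ceil(10.7415) = 11 bits


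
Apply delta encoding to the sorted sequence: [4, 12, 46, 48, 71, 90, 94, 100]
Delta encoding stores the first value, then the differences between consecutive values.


First value: 4
Deltas:
  12 - 4 = 8
  46 - 12 = 34
  48 - 46 = 2
  71 - 48 = 23
  90 - 71 = 19
  94 - 90 = 4
  100 - 94 = 6


Delta encoded: [4, 8, 34, 2, 23, 19, 4, 6]


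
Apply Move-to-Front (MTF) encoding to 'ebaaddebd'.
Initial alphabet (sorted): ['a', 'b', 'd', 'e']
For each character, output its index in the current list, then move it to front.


MTF encoding:
'e': index 3 in ['a', 'b', 'd', 'e'] -> ['e', 'a', 'b', 'd']
'b': index 2 in ['e', 'a', 'b', 'd'] -> ['b', 'e', 'a', 'd']
'a': index 2 in ['b', 'e', 'a', 'd'] -> ['a', 'b', 'e', 'd']
'a': index 0 in ['a', 'b', 'e', 'd'] -> ['a', 'b', 'e', 'd']
'd': index 3 in ['a', 'b', 'e', 'd'] -> ['d', 'a', 'b', 'e']
'd': index 0 in ['d', 'a', 'b', 'e'] -> ['d', 'a', 'b', 'e']
'e': index 3 in ['d', 'a', 'b', 'e'] -> ['e', 'd', 'a', 'b']
'b': index 3 in ['e', 'd', 'a', 'b'] -> ['b', 'e', 'd', 'a']
'd': index 2 in ['b', 'e', 'd', 'a'] -> ['d', 'b', 'e', 'a']


Output: [3, 2, 2, 0, 3, 0, 3, 3, 2]


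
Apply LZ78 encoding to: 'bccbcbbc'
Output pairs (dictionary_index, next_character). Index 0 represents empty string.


LZ78 encoding steps:
Dictionary: {0: ''}
Step 1: w='' (idx 0), next='b' -> output (0, 'b'), add 'b' as idx 1
Step 2: w='' (idx 0), next='c' -> output (0, 'c'), add 'c' as idx 2
Step 3: w='c' (idx 2), next='b' -> output (2, 'b'), add 'cb' as idx 3
Step 4: w='cb' (idx 3), next='b' -> output (3, 'b'), add 'cbb' as idx 4
Step 5: w='c' (idx 2), end of input -> output (2, '')


Encoded: [(0, 'b'), (0, 'c'), (2, 'b'), (3, 'b'), (2, '')]


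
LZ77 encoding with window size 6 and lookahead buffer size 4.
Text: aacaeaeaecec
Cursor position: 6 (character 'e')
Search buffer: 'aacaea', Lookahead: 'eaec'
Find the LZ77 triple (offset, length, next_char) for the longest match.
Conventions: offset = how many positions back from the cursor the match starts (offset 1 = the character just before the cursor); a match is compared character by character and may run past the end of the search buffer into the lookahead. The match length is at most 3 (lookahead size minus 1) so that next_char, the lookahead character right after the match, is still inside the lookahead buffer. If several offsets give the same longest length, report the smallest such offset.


Try each offset into the search buffer:
  offset=1 (pos 5, char 'a'): match length 0
  offset=2 (pos 4, char 'e'): match length 3
  offset=3 (pos 3, char 'a'): match length 0
  offset=4 (pos 2, char 'c'): match length 0
  offset=5 (pos 1, char 'a'): match length 0
  offset=6 (pos 0, char 'a'): match length 0
Longest match has length 3 at offset 2.
next_char = character at position 6 + 3 = 9 -> 'c'

Best match: offset=2, length=3 (matching 'eae' starting at position 4)
LZ77 triple: (2, 3, 'c')


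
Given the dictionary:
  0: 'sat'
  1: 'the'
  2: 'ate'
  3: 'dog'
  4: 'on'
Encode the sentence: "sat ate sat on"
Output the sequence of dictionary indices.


Look up each word in the dictionary:
  'sat' -> 0
  'ate' -> 2
  'sat' -> 0
  'on' -> 4

Encoded: [0, 2, 0, 4]


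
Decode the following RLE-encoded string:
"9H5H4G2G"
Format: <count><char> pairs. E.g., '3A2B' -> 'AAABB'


Expanding each <count><char> pair:
  9H -> 'HHHHHHHHH'
  5H -> 'HHHHH'
  4G -> 'GGGG'
  2G -> 'GG'

Decoded = HHHHHHHHHHHHHHGGGGGG


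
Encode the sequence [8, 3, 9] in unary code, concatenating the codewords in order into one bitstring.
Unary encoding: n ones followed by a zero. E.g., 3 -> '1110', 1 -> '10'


Encode each number as n ones followed by a terminating 0:
  8 -> 111111110 (9 bits)
  3 -> 1110 (4 bits)
  9 -> 1111111110 (10 bits)
Total length = 9 + 4 + 10 = 23 bits.

Unary([8, 3, 9]) = 11111111011101111111110 (23 bits)


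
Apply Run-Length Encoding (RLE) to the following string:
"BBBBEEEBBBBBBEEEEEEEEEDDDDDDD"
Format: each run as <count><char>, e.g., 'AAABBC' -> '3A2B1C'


Scanning runs left to right:
  i=0: run of 'B' x 4 -> '4B'
  i=4: run of 'E' x 3 -> '3E'
  i=7: run of 'B' x 6 -> '6B'
  i=13: run of 'E' x 9 -> '9E'
  i=22: run of 'D' x 7 -> '7D'

RLE = 4B3E6B9E7D


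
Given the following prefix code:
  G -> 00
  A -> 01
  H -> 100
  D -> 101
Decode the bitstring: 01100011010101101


Decoding step by step:
Bits 01 -> A
Bits 100 -> H
Bits 01 -> A
Bits 101 -> D
Bits 01 -> A
Bits 01 -> A
Bits 101 -> D


Decoded message: AHADAAD


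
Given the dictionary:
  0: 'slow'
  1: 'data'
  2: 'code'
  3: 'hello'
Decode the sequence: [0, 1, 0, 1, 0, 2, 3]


Look up each index in the dictionary:
  0 -> 'slow'
  1 -> 'data'
  0 -> 'slow'
  1 -> 'data'
  0 -> 'slow'
  2 -> 'code'
  3 -> 'hello'

Decoded: "slow data slow data slow code hello"


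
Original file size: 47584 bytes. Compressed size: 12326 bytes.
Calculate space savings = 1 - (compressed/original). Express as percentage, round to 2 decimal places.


ratio = compressed/original = 12326/47584 = 0.259037
savings = 1 - ratio = 1 - 0.259037 = 0.740963
as a percentage: 0.740963 * 100 = 74.1%

Space savings = 1 - 12326/47584 = 74.1%


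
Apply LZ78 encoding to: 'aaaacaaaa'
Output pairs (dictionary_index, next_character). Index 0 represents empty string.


LZ78 encoding steps:
Dictionary: {0: ''}
Step 1: w='' (idx 0), next='a' -> output (0, 'a'), add 'a' as idx 1
Step 2: w='a' (idx 1), next='a' -> output (1, 'a'), add 'aa' as idx 2
Step 3: w='a' (idx 1), next='c' -> output (1, 'c'), add 'ac' as idx 3
Step 4: w='aa' (idx 2), next='a' -> output (2, 'a'), add 'aaa' as idx 4
Step 5: w='a' (idx 1), end of input -> output (1, '')


Encoded: [(0, 'a'), (1, 'a'), (1, 'c'), (2, 'a'), (1, '')]


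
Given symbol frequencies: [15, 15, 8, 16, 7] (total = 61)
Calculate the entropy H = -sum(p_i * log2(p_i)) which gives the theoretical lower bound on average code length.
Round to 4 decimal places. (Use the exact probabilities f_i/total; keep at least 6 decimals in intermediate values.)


Per-symbol terms -p_i * log2(p_i) with p_i = f_i/61:
  p = 15/61 = 0.245902: log2(p) = -2.023847, -p*log2(p) = 0.497667
  p = 15/61 = 0.245902: log2(p) = -2.023847, -p*log2(p) = 0.497667
  p = 8/61 = 0.131148: log2(p) = -2.930737, -p*log2(p) = 0.384359
  p = 16/61 = 0.262295: log2(p) = -1.930737, -p*log2(p) = 0.506423
  p = 7/61 = 0.114754: log2(p) = -3.123382, -p*log2(p) = 0.358421
H = 0.497667 + 0.497667 + 0.384359 + 0.506423 + 0.358421 = 2.244537

H = 2.2445 bits/symbol


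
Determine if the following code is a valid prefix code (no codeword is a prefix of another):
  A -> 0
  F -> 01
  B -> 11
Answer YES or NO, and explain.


Checking each pair (does one codeword prefix another?):
  A='0' vs F='01': prefix -- VIOLATION

NO -- this is NOT a valid prefix code. A (0) is a prefix of F (01).


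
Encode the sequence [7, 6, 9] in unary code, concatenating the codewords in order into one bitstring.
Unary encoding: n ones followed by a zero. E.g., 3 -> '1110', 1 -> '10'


Encode each number as n ones followed by a terminating 0:
  7 -> 11111110 (8 bits)
  6 -> 1111110 (7 bits)
  9 -> 1111111110 (10 bits)
Total length = 8 + 7 + 10 = 25 bits.

Unary([7, 6, 9]) = 1111111011111101111111110 (25 bits)


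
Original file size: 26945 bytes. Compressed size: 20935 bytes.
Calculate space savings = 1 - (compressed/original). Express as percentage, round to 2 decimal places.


ratio = compressed/original = 20935/26945 = 0.776953
savings = 1 - ratio = 1 - 0.776953 = 0.223047
as a percentage: 0.223047 * 100 = 22.3%

Space savings = 1 - 20935/26945 = 22.3%


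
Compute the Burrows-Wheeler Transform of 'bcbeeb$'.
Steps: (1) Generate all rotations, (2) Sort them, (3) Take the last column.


Rotations (sorted):
  0: $bcbeeb -> last char: b
  1: b$bcbee -> last char: e
  2: bcbeeb$ -> last char: $
  3: beeb$bc -> last char: c
  4: cbeeb$b -> last char: b
  5: eb$bcbe -> last char: e
  6: eeb$bcb -> last char: b


BWT = be$cbeb


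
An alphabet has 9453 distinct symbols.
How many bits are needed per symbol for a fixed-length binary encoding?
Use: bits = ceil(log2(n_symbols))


log2(9453) = 13.2066
Bracket: 2^13 = 8192 < 9453 <= 2^14 = 16384
So ceil(log2(9453)) = 14

bits = ceil(log2(9453)) = ceil(13.2066) = 14 bits


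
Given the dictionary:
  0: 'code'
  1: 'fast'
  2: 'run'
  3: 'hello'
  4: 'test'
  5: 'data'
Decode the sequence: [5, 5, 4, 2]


Look up each index in the dictionary:
  5 -> 'data'
  5 -> 'data'
  4 -> 'test'
  2 -> 'run'

Decoded: "data data test run"


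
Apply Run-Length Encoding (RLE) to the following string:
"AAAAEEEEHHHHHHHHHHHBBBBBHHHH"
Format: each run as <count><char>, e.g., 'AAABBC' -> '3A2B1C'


Scanning runs left to right:
  i=0: run of 'A' x 4 -> '4A'
  i=4: run of 'E' x 4 -> '4E'
  i=8: run of 'H' x 11 -> '11H'
  i=19: run of 'B' x 5 -> '5B'
  i=24: run of 'H' x 4 -> '4H'

RLE = 4A4E11H5B4H


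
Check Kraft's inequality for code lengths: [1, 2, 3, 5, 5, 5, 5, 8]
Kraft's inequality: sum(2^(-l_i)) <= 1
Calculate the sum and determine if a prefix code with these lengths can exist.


Sum = 2^(-1) + 2^(-2) + 2^(-3) + 2^(-5) + 2^(-5) + 2^(-5) + 2^(-5) + 2^(-8)
    = 0.5 + 0.25 + 0.125 + 0.03125 + 0.03125 + 0.03125 + 0.03125 + 0.00390625
    = 257/256 = 1.00390625
Since 1.00390625 > 1, Kraft's inequality is NOT satisfied.
A prefix code with these lengths CANNOT exist.

Kraft sum = 1.00390625. Not satisfied.


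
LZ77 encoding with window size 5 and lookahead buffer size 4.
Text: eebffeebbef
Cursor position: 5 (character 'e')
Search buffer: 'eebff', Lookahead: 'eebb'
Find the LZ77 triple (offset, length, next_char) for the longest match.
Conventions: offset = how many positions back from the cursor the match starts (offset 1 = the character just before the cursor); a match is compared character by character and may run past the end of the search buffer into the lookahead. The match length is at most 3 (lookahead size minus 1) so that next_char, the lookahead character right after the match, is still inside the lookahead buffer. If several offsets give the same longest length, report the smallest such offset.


Try each offset into the search buffer:
  offset=1 (pos 4, char 'f'): match length 0
  offset=2 (pos 3, char 'f'): match length 0
  offset=3 (pos 2, char 'b'): match length 0
  offset=4 (pos 1, char 'e'): match length 1
  offset=5 (pos 0, char 'e'): match length 3
Longest match has length 3 at offset 5.
next_char = character at position 5 + 3 = 8 -> 'b'

Best match: offset=5, length=3 (matching 'eeb' starting at position 0)
LZ77 triple: (5, 3, 'b')


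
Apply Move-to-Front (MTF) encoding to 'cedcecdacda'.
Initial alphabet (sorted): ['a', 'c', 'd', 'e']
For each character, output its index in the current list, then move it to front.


MTF encoding:
'c': index 1 in ['a', 'c', 'd', 'e'] -> ['c', 'a', 'd', 'e']
'e': index 3 in ['c', 'a', 'd', 'e'] -> ['e', 'c', 'a', 'd']
'd': index 3 in ['e', 'c', 'a', 'd'] -> ['d', 'e', 'c', 'a']
'c': index 2 in ['d', 'e', 'c', 'a'] -> ['c', 'd', 'e', 'a']
'e': index 2 in ['c', 'd', 'e', 'a'] -> ['e', 'c', 'd', 'a']
'c': index 1 in ['e', 'c', 'd', 'a'] -> ['c', 'e', 'd', 'a']
'd': index 2 in ['c', 'e', 'd', 'a'] -> ['d', 'c', 'e', 'a']
'a': index 3 in ['d', 'c', 'e', 'a'] -> ['a', 'd', 'c', 'e']
'c': index 2 in ['a', 'd', 'c', 'e'] -> ['c', 'a', 'd', 'e']
'd': index 2 in ['c', 'a', 'd', 'e'] -> ['d', 'c', 'a', 'e']
'a': index 2 in ['d', 'c', 'a', 'e'] -> ['a', 'd', 'c', 'e']


Output: [1, 3, 3, 2, 2, 1, 2, 3, 2, 2, 2]


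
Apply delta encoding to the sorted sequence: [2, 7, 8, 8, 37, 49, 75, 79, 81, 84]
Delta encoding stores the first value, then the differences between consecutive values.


First value: 2
Deltas:
  7 - 2 = 5
  8 - 7 = 1
  8 - 8 = 0
  37 - 8 = 29
  49 - 37 = 12
  75 - 49 = 26
  79 - 75 = 4
  81 - 79 = 2
  84 - 81 = 3


Delta encoded: [2, 5, 1, 0, 29, 12, 26, 4, 2, 3]


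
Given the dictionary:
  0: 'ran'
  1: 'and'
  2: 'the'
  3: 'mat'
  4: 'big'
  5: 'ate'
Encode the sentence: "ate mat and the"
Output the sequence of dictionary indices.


Look up each word in the dictionary:
  'ate' -> 5
  'mat' -> 3
  'and' -> 1
  'the' -> 2

Encoded: [5, 3, 1, 2]


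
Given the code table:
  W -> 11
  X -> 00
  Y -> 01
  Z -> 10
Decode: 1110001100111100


Decoding:
11 -> W
10 -> Z
00 -> X
11 -> W
00 -> X
11 -> W
11 -> W
00 -> X


Result: WZXWXWWX


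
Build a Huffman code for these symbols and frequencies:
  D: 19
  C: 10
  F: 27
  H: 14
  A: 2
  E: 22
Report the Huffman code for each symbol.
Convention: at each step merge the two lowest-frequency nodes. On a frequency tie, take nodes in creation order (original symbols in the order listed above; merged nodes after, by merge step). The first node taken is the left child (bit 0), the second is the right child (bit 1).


Huffman tree construction:
Step 1: Merge A(2) + C(10) = 12
Step 2: Merge (A+C)(12) + H(14) = 26
Step 3: Merge D(19) + E(22) = 41
Step 4: Merge ((A+C)+H)(26) + F(27) = 53
Step 5: Merge (D+E)(41) + (((A+C)+H)+F)(53) = 94
Read each symbol's code off the tree from the root (left child = 0, right child = 1).

Codes:
  D: 00 (length 2)
  C: 1001 (length 4)
  F: 11 (length 2)
  H: 101 (length 3)
  A: 1000 (length 4)
  E: 01 (length 2)
Average code length: 226/94 = 2.4043 bits/symbol


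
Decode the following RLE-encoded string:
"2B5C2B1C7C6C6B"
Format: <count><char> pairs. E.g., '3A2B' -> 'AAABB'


Expanding each <count><char> pair:
  2B -> 'BB'
  5C -> 'CCCCC'
  2B -> 'BB'
  1C -> 'C'
  7C -> 'CCCCCCC'
  6C -> 'CCCCCC'
  6B -> 'BBBBBB'

Decoded = BBCCCCCBBCCCCCCCCCCCCCCBBBBBB


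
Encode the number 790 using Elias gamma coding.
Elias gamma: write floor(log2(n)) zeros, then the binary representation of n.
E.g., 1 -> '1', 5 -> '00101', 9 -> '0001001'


num_bits = floor(log2(790)) + 1 = 10
leading_zeros = num_bits - 1 = 9
binary(790) = 1100010110

Elias gamma(790) = '000000000' + '1100010110' = 0000000001100010110 (19 bits)


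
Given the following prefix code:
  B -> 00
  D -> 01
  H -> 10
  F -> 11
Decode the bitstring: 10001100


Decoding step by step:
Bits 10 -> H
Bits 00 -> B
Bits 11 -> F
Bits 00 -> B


Decoded message: HBFB


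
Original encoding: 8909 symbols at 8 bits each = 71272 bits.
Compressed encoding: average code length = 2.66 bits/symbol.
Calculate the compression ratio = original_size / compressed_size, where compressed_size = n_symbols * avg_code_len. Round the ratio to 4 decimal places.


original_size = n_symbols * orig_bits = 8909 * 8 = 71272 bits
compressed_size = n_symbols * avg_code_len = 8909 * 2.66 = 23697.94 bits
ratio = original_size / compressed_size = 71272 / 23697.94 = 3.0075

Compression ratio = 3.0075


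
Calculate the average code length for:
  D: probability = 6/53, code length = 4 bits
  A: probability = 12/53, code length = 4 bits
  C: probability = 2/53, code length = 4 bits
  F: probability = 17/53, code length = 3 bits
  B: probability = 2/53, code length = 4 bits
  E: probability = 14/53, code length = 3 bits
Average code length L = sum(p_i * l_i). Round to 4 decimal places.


Weighted contributions p_i * l_i:
  D: (6/53) * 4 = 24/53
  A: (12/53) * 4 = 48/53
  C: (2/53) * 4 = 8/53
  F: (17/53) * 3 = 51/53
  B: (2/53) * 4 = 8/53
  E: (14/53) * 3 = 42/53
Sum = (24 + 48 + 8 + 51 + 8 + 42)/53 = 181/53

L = 181/53 = 3.4151 bits/symbol


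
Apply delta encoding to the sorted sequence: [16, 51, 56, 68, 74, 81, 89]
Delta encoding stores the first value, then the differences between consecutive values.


First value: 16
Deltas:
  51 - 16 = 35
  56 - 51 = 5
  68 - 56 = 12
  74 - 68 = 6
  81 - 74 = 7
  89 - 81 = 8


Delta encoded: [16, 35, 5, 12, 6, 7, 8]


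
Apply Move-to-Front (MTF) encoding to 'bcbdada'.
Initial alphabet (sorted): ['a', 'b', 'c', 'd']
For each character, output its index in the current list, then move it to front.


MTF encoding:
'b': index 1 in ['a', 'b', 'c', 'd'] -> ['b', 'a', 'c', 'd']
'c': index 2 in ['b', 'a', 'c', 'd'] -> ['c', 'b', 'a', 'd']
'b': index 1 in ['c', 'b', 'a', 'd'] -> ['b', 'c', 'a', 'd']
'd': index 3 in ['b', 'c', 'a', 'd'] -> ['d', 'b', 'c', 'a']
'a': index 3 in ['d', 'b', 'c', 'a'] -> ['a', 'd', 'b', 'c']
'd': index 1 in ['a', 'd', 'b', 'c'] -> ['d', 'a', 'b', 'c']
'a': index 1 in ['d', 'a', 'b', 'c'] -> ['a', 'd', 'b', 'c']


Output: [1, 2, 1, 3, 3, 1, 1]


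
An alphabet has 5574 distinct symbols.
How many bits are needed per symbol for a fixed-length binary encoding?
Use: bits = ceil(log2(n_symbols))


log2(5574) = 12.4445
Bracket: 2^12 = 4096 < 5574 <= 2^13 = 8192
So ceil(log2(5574)) = 13

bits = ceil(log2(5574)) = ceil(12.4445) = 13 bits


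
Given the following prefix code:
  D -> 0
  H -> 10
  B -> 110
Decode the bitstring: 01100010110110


Decoding step by step:
Bits 0 -> D
Bits 110 -> B
Bits 0 -> D
Bits 0 -> D
Bits 10 -> H
Bits 110 -> B
Bits 110 -> B


Decoded message: DBDDHBB


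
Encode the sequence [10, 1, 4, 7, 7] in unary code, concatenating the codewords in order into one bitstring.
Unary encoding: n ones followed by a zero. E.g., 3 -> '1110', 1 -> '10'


Encode each number as n ones followed by a terminating 0:
  10 -> 11111111110 (11 bits)
  1 -> 10 (2 bits)
  4 -> 11110 (5 bits)
  7 -> 11111110 (8 bits)
  7 -> 11111110 (8 bits)
Total length = 11 + 2 + 5 + 8 + 8 = 34 bits.

Unary([10, 1, 4, 7, 7]) = 1111111111010111101111111011111110 (34 bits)


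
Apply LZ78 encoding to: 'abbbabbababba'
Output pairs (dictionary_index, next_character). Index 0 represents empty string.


LZ78 encoding steps:
Dictionary: {0: ''}
Step 1: w='' (idx 0), next='a' -> output (0, 'a'), add 'a' as idx 1
Step 2: w='' (idx 0), next='b' -> output (0, 'b'), add 'b' as idx 2
Step 3: w='b' (idx 2), next='b' -> output (2, 'b'), add 'bb' as idx 3
Step 4: w='a' (idx 1), next='b' -> output (1, 'b'), add 'ab' as idx 4
Step 5: w='b' (idx 2), next='a' -> output (2, 'a'), add 'ba' as idx 5
Step 6: w='ba' (idx 5), next='b' -> output (5, 'b'), add 'bab' as idx 6
Step 7: w='ba' (idx 5), end of input -> output (5, '')


Encoded: [(0, 'a'), (0, 'b'), (2, 'b'), (1, 'b'), (2, 'a'), (5, 'b'), (5, '')]


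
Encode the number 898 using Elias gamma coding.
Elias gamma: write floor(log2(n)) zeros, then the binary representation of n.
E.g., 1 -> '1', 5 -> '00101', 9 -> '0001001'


num_bits = floor(log2(898)) + 1 = 10
leading_zeros = num_bits - 1 = 9
binary(898) = 1110000010

Elias gamma(898) = '000000000' + '1110000010' = 0000000001110000010 (19 bits)


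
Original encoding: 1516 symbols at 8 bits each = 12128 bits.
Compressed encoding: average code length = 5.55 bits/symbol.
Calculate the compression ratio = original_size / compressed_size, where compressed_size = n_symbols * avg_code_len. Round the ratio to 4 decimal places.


original_size = n_symbols * orig_bits = 1516 * 8 = 12128 bits
compressed_size = n_symbols * avg_code_len = 1516 * 5.55 = 8413.8 bits
ratio = original_size / compressed_size = 12128 / 8413.8 = 1.4414

Compression ratio = 1.4414


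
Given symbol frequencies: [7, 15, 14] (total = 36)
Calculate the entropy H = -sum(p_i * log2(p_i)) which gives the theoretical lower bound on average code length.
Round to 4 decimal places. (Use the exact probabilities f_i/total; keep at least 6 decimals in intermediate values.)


Per-symbol terms -p_i * log2(p_i) with p_i = f_i/36:
  p = 7/36 = 0.194444: log2(p) = -2.362570, -p*log2(p) = 0.459389
  p = 15/36 = 0.416667: log2(p) = -1.263034, -p*log2(p) = 0.526264
  p = 14/36 = 0.388889: log2(p) = -1.362570, -p*log2(p) = 0.529888
H = 0.459389 + 0.526264 + 0.529888 = 1.515541

H = 1.5155 bits/symbol


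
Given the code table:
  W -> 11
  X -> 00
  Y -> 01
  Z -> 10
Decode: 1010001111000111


Decoding:
10 -> Z
10 -> Z
00 -> X
11 -> W
11 -> W
00 -> X
01 -> Y
11 -> W


Result: ZZXWWXYW


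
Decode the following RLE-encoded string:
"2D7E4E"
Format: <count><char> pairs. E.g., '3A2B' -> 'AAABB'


Expanding each <count><char> pair:
  2D -> 'DD'
  7E -> 'EEEEEEE'
  4E -> 'EEEE'

Decoded = DDEEEEEEEEEEE


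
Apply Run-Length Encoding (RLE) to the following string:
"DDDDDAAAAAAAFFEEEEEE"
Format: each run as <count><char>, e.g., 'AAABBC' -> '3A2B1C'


Scanning runs left to right:
  i=0: run of 'D' x 5 -> '5D'
  i=5: run of 'A' x 7 -> '7A'
  i=12: run of 'F' x 2 -> '2F'
  i=14: run of 'E' x 6 -> '6E'

RLE = 5D7A2F6E


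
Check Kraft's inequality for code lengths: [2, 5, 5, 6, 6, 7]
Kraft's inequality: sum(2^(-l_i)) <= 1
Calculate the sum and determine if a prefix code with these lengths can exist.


Sum = 2^(-2) + 2^(-5) + 2^(-5) + 2^(-6) + 2^(-6) + 2^(-7)
    = 0.25 + 0.03125 + 0.03125 + 0.015625 + 0.015625 + 0.0078125
    = 45/128 = 0.3515625
Since 0.3515625 <= 1, Kraft's inequality IS satisfied.
A prefix code with these lengths CAN exist.

Kraft sum = 0.3515625. Satisfied.


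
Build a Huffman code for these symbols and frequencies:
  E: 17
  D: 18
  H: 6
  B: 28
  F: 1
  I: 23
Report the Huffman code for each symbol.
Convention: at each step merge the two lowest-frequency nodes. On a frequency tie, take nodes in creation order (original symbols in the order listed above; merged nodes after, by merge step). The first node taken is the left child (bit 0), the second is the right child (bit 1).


Huffman tree construction:
Step 1: Merge F(1) + H(6) = 7
Step 2: Merge (F+H)(7) + E(17) = 24
Step 3: Merge D(18) + I(23) = 41
Step 4: Merge ((F+H)+E)(24) + B(28) = 52
Step 5: Merge (D+I)(41) + (((F+H)+E)+B)(52) = 93
Read each symbol's code off the tree from the root (left child = 0, right child = 1).

Codes:
  E: 101 (length 3)
  D: 00 (length 2)
  H: 1001 (length 4)
  B: 11 (length 2)
  F: 1000 (length 4)
  I: 01 (length 2)
Average code length: 217/93 = 2.3333 bits/symbol


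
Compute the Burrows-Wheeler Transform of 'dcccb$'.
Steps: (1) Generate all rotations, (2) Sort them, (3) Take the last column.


Rotations (sorted):
  0: $dcccb -> last char: b
  1: b$dccc -> last char: c
  2: cb$dcc -> last char: c
  3: ccb$dc -> last char: c
  4: cccb$d -> last char: d
  5: dcccb$ -> last char: $


BWT = bcccd$


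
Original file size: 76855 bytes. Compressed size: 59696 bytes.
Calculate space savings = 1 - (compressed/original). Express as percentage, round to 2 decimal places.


ratio = compressed/original = 59696/76855 = 0.776735
savings = 1 - ratio = 1 - 0.776735 = 0.223265
as a percentage: 0.223265 * 100 = 22.33%

Space savings = 1 - 59696/76855 = 22.33%


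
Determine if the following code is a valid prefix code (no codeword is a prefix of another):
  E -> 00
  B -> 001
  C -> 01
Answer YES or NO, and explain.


Checking each pair (does one codeword prefix another?):
  E='00' vs B='001': prefix -- VIOLATION

NO -- this is NOT a valid prefix code. E (00) is a prefix of B (001).


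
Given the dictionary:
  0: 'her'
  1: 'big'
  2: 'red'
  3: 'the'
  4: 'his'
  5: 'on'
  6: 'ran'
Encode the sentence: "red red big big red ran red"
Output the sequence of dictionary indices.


Look up each word in the dictionary:
  'red' -> 2
  'red' -> 2
  'big' -> 1
  'big' -> 1
  'red' -> 2
  'ran' -> 6
  'red' -> 2

Encoded: [2, 2, 1, 1, 2, 6, 2]


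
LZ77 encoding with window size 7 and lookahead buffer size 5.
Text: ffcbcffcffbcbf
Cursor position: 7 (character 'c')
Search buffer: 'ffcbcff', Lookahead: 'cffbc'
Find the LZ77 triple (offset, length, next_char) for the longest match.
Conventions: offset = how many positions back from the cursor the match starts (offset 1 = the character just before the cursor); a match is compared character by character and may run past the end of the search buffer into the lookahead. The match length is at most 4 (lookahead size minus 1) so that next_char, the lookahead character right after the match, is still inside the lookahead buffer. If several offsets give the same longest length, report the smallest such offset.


Try each offset into the search buffer:
  offset=1 (pos 6, char 'f'): match length 0
  offset=2 (pos 5, char 'f'): match length 0
  offset=3 (pos 4, char 'c'): match length 3
  offset=4 (pos 3, char 'b'): match length 0
  offset=5 (pos 2, char 'c'): match length 1
  offset=6 (pos 1, char 'f'): match length 0
  offset=7 (pos 0, char 'f'): match length 0
Longest match has length 3 at offset 3.
next_char = character at position 7 + 3 = 10 -> 'b'

Best match: offset=3, length=3 (matching 'cff' starting at position 4)
LZ77 triple: (3, 3, 'b')


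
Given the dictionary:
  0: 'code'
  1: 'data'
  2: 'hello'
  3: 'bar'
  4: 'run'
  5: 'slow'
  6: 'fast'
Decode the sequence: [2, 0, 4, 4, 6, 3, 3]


Look up each index in the dictionary:
  2 -> 'hello'
  0 -> 'code'
  4 -> 'run'
  4 -> 'run'
  6 -> 'fast'
  3 -> 'bar'
  3 -> 'bar'

Decoded: "hello code run run fast bar bar"


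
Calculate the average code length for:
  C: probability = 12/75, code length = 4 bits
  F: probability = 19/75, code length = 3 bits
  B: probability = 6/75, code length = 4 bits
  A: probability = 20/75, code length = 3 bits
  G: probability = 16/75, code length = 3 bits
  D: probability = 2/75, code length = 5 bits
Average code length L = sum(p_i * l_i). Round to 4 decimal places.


Weighted contributions p_i * l_i:
  C: (12/75) * 4 = 48/75
  F: (19/75) * 3 = 57/75
  B: (6/75) * 4 = 24/75
  A: (20/75) * 3 = 60/75
  G: (16/75) * 3 = 48/75
  D: (2/75) * 5 = 10/75
Sum = (48 + 57 + 24 + 60 + 48 + 10)/75 = 247/75

L = 247/75 = 3.2933 bits/symbol


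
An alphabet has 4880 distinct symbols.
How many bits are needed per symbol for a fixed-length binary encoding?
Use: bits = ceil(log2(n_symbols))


log2(4880) = 12.2527
Bracket: 2^12 = 4096 < 4880 <= 2^13 = 8192
So ceil(log2(4880)) = 13

bits = ceil(log2(4880)) = ceil(12.2527) = 13 bits


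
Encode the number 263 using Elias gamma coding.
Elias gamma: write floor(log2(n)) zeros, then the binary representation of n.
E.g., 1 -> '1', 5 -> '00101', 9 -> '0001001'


num_bits = floor(log2(263)) + 1 = 9
leading_zeros = num_bits - 1 = 8
binary(263) = 100000111

Elias gamma(263) = '00000000' + '100000111' = 00000000100000111 (17 bits)


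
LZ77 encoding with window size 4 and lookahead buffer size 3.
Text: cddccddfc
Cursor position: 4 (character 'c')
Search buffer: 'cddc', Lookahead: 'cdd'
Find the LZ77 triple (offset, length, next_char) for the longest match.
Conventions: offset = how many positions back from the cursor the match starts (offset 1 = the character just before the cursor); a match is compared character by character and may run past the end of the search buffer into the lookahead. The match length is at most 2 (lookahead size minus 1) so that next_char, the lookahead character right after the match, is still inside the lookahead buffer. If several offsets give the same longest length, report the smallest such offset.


Try each offset into the search buffer:
  offset=1 (pos 3, char 'c'): match length 1
  offset=2 (pos 2, char 'd'): match length 0
  offset=3 (pos 1, char 'd'): match length 0
  offset=4 (pos 0, char 'c'): match length 2
Longest match has length 2 at offset 4.
next_char = character at position 4 + 2 = 6 -> 'd'

Best match: offset=4, length=2 (matching 'cd' starting at position 0)
LZ77 triple: (4, 2, 'd')


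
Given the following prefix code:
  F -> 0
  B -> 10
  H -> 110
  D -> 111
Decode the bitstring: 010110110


Decoding step by step:
Bits 0 -> F
Bits 10 -> B
Bits 110 -> H
Bits 110 -> H


Decoded message: FBHH


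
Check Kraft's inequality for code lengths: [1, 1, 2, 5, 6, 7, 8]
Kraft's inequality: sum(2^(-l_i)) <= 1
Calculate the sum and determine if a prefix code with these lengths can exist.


Sum = 2^(-1) + 2^(-1) + 2^(-2) + 2^(-5) + 2^(-6) + 2^(-7) + 2^(-8)
    = 0.5 + 0.5 + 0.25 + 0.03125 + 0.015625 + 0.0078125 + 0.00390625
    = 335/256 = 1.30859375
Since 1.30859375 > 1, Kraft's inequality is NOT satisfied.
A prefix code with these lengths CANNOT exist.

Kraft sum = 1.30859375. Not satisfied.


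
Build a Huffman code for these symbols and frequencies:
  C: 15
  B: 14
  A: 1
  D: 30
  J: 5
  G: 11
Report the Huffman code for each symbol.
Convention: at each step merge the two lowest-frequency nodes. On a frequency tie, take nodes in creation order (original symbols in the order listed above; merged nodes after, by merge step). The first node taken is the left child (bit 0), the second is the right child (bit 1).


Huffman tree construction:
Step 1: Merge A(1) + J(5) = 6
Step 2: Merge (A+J)(6) + G(11) = 17
Step 3: Merge B(14) + C(15) = 29
Step 4: Merge ((A+J)+G)(17) + (B+C)(29) = 46
Step 5: Merge D(30) + (((A+J)+G)+(B+C))(46) = 76
Read each symbol's code off the tree from the root (left child = 0, right child = 1).

Codes:
  C: 111 (length 3)
  B: 110 (length 3)
  A: 1000 (length 4)
  D: 0 (length 1)
  J: 1001 (length 4)
  G: 101 (length 3)
Average code length: 174/76 = 2.2895 bits/symbol


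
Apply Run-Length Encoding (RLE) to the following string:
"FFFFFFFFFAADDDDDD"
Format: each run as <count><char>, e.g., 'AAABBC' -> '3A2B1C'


Scanning runs left to right:
  i=0: run of 'F' x 9 -> '9F'
  i=9: run of 'A' x 2 -> '2A'
  i=11: run of 'D' x 6 -> '6D'

RLE = 9F2A6D


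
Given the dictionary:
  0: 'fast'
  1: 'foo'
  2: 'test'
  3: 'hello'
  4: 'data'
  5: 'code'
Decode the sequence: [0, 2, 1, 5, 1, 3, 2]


Look up each index in the dictionary:
  0 -> 'fast'
  2 -> 'test'
  1 -> 'foo'
  5 -> 'code'
  1 -> 'foo'
  3 -> 'hello'
  2 -> 'test'

Decoded: "fast test foo code foo hello test"


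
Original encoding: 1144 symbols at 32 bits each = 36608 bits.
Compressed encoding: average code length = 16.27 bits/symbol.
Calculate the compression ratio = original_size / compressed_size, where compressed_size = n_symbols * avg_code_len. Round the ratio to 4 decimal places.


original_size = n_symbols * orig_bits = 1144 * 32 = 36608 bits
compressed_size = n_symbols * avg_code_len = 1144 * 16.27 = 18612.88 bits
ratio = original_size / compressed_size = 36608 / 18612.88 = 1.9668

Compression ratio = 1.9668


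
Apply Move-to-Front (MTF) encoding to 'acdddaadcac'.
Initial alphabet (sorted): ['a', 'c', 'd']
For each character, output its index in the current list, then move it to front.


MTF encoding:
'a': index 0 in ['a', 'c', 'd'] -> ['a', 'c', 'd']
'c': index 1 in ['a', 'c', 'd'] -> ['c', 'a', 'd']
'd': index 2 in ['c', 'a', 'd'] -> ['d', 'c', 'a']
'd': index 0 in ['d', 'c', 'a'] -> ['d', 'c', 'a']
'd': index 0 in ['d', 'c', 'a'] -> ['d', 'c', 'a']
'a': index 2 in ['d', 'c', 'a'] -> ['a', 'd', 'c']
'a': index 0 in ['a', 'd', 'c'] -> ['a', 'd', 'c']
'd': index 1 in ['a', 'd', 'c'] -> ['d', 'a', 'c']
'c': index 2 in ['d', 'a', 'c'] -> ['c', 'd', 'a']
'a': index 2 in ['c', 'd', 'a'] -> ['a', 'c', 'd']
'c': index 1 in ['a', 'c', 'd'] -> ['c', 'a', 'd']


Output: [0, 1, 2, 0, 0, 2, 0, 1, 2, 2, 1]


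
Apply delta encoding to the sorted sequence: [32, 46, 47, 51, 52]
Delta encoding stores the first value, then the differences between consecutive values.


First value: 32
Deltas:
  46 - 32 = 14
  47 - 46 = 1
  51 - 47 = 4
  52 - 51 = 1


Delta encoded: [32, 14, 1, 4, 1]


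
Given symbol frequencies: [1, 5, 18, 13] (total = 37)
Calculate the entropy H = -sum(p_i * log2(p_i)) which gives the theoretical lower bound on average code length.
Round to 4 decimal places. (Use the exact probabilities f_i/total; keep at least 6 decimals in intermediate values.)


Per-symbol terms -p_i * log2(p_i) with p_i = f_i/37:
  p = 1/37 = 0.027027: log2(p) = -5.209453, -p*log2(p) = 0.140796
  p = 5/37 = 0.135135: log2(p) = -2.887525, -p*log2(p) = 0.390206
  p = 18/37 = 0.486486: log2(p) = -1.039528, -p*log2(p) = 0.505717
  p = 13/37 = 0.351351: log2(p) = -1.509014, -p*log2(p) = 0.530194
H = 0.140796 + 0.390206 + 0.505717 + 0.530194 = 1.566913

H = 1.5669 bits/symbol


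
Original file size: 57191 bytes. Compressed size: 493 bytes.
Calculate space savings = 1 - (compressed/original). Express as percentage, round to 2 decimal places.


ratio = compressed/original = 493/57191 = 0.00862
savings = 1 - ratio = 1 - 0.00862 = 0.99138
as a percentage: 0.99138 * 100 = 99.14%

Space savings = 1 - 493/57191 = 99.14%


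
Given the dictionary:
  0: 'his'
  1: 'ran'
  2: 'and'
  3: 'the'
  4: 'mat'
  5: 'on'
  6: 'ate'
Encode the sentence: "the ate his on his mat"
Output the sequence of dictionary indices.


Look up each word in the dictionary:
  'the' -> 3
  'ate' -> 6
  'his' -> 0
  'on' -> 5
  'his' -> 0
  'mat' -> 4

Encoded: [3, 6, 0, 5, 0, 4]


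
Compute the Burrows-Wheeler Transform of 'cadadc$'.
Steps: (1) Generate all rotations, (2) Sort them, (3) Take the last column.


Rotations (sorted):
  0: $cadadc -> last char: c
  1: adadc$c -> last char: c
  2: adc$cad -> last char: d
  3: c$cadad -> last char: d
  4: cadadc$ -> last char: $
  5: dadc$ca -> last char: a
  6: dc$cada -> last char: a


BWT = ccdd$aa


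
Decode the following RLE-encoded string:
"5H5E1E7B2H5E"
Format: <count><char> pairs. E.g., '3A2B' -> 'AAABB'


Expanding each <count><char> pair:
  5H -> 'HHHHH'
  5E -> 'EEEEE'
  1E -> 'E'
  7B -> 'BBBBBBB'
  2H -> 'HH'
  5E -> 'EEEEE'

Decoded = HHHHHEEEEEEBBBBBBBHHEEEEE


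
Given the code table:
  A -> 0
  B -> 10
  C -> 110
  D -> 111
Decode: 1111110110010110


Decoding:
111 -> D
111 -> D
0 -> A
110 -> C
0 -> A
10 -> B
110 -> C


Result: DDACABC


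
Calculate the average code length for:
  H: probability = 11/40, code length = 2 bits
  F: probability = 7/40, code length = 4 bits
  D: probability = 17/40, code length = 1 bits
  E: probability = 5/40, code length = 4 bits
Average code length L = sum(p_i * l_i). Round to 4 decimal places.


Weighted contributions p_i * l_i:
  H: (11/40) * 2 = 22/40
  F: (7/40) * 4 = 28/40
  D: (17/40) * 1 = 17/40
  E: (5/40) * 4 = 20/40
Sum = (22 + 28 + 17 + 20)/40 = 87/40

L = 87/40 = 2.1750 bits/symbol


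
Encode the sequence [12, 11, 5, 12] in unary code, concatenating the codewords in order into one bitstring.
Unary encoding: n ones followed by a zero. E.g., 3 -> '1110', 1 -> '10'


Encode each number as n ones followed by a terminating 0:
  12 -> 1111111111110 (13 bits)
  11 -> 111111111110 (12 bits)
  5 -> 111110 (6 bits)
  12 -> 1111111111110 (13 bits)
Total length = 13 + 12 + 6 + 13 = 44 bits.

Unary([12, 11, 5, 12]) = 11111111111101111111111101111101111111111110 (44 bits)


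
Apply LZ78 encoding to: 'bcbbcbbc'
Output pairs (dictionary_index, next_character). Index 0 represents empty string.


LZ78 encoding steps:
Dictionary: {0: ''}
Step 1: w='' (idx 0), next='b' -> output (0, 'b'), add 'b' as idx 1
Step 2: w='' (idx 0), next='c' -> output (0, 'c'), add 'c' as idx 2
Step 3: w='b' (idx 1), next='b' -> output (1, 'b'), add 'bb' as idx 3
Step 4: w='c' (idx 2), next='b' -> output (2, 'b'), add 'cb' as idx 4
Step 5: w='b' (idx 1), next='c' -> output (1, 'c'), add 'bc' as idx 5


Encoded: [(0, 'b'), (0, 'c'), (1, 'b'), (2, 'b'), (1, 'c')]


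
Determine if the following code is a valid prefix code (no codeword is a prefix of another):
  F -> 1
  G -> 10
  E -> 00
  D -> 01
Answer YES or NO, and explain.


Checking each pair (does one codeword prefix another?):
  F='1' vs G='10': prefix -- VIOLATION

NO -- this is NOT a valid prefix code. F (1) is a prefix of G (10).


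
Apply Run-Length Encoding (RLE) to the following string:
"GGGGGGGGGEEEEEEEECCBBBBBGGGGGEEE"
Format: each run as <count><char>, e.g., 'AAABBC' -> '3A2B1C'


Scanning runs left to right:
  i=0: run of 'G' x 9 -> '9G'
  i=9: run of 'E' x 8 -> '8E'
  i=17: run of 'C' x 2 -> '2C'
  i=19: run of 'B' x 5 -> '5B'
  i=24: run of 'G' x 5 -> '5G'
  i=29: run of 'E' x 3 -> '3E'

RLE = 9G8E2C5B5G3E


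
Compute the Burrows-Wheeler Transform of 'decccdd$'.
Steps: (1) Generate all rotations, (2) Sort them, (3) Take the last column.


Rotations (sorted):
  0: $decccdd -> last char: d
  1: cccdd$de -> last char: e
  2: ccdd$dec -> last char: c
  3: cdd$decc -> last char: c
  4: d$decccd -> last char: d
  5: dd$deccc -> last char: c
  6: decccdd$ -> last char: $
  7: ecccdd$d -> last char: d


BWT = deccdc$d


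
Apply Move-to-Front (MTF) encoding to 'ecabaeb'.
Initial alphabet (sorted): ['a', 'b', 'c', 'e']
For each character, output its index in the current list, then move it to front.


MTF encoding:
'e': index 3 in ['a', 'b', 'c', 'e'] -> ['e', 'a', 'b', 'c']
'c': index 3 in ['e', 'a', 'b', 'c'] -> ['c', 'e', 'a', 'b']
'a': index 2 in ['c', 'e', 'a', 'b'] -> ['a', 'c', 'e', 'b']
'b': index 3 in ['a', 'c', 'e', 'b'] -> ['b', 'a', 'c', 'e']
'a': index 1 in ['b', 'a', 'c', 'e'] -> ['a', 'b', 'c', 'e']
'e': index 3 in ['a', 'b', 'c', 'e'] -> ['e', 'a', 'b', 'c']
'b': index 2 in ['e', 'a', 'b', 'c'] -> ['b', 'e', 'a', 'c']


Output: [3, 3, 2, 3, 1, 3, 2]


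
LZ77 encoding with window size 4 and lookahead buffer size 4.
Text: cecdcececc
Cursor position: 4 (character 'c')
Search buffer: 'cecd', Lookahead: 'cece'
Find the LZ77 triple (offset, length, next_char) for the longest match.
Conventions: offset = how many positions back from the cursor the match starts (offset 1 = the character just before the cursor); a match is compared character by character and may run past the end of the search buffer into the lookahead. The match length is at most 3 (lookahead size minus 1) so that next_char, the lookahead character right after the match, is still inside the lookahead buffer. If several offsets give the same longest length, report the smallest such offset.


Try each offset into the search buffer:
  offset=1 (pos 3, char 'd'): match length 0
  offset=2 (pos 2, char 'c'): match length 1
  offset=3 (pos 1, char 'e'): match length 0
  offset=4 (pos 0, char 'c'): match length 3
Longest match has length 3 at offset 4.
next_char = character at position 4 + 3 = 7 -> 'e'

Best match: offset=4, length=3 (matching 'cec' starting at position 0)
LZ77 triple: (4, 3, 'e')
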